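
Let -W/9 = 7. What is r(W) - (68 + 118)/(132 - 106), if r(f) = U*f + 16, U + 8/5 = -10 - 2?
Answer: 56267/65 ≈ 865.65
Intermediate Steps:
U = -68/5 (U = -8/5 + (-10 - 2) = -8/5 - 12 = -68/5 ≈ -13.600)
W = -63 (W = -9*7 = -63)
r(f) = 16 - 68*f/5 (r(f) = -68*f/5 + 16 = 16 - 68*f/5)
r(W) - (68 + 118)/(132 - 106) = (16 - 68/5*(-63)) - (68 + 118)/(132 - 106) = (16 + 4284/5) - 186/26 = 4364/5 - 186/26 = 4364/5 - 1*93/13 = 4364/5 - 93/13 = 56267/65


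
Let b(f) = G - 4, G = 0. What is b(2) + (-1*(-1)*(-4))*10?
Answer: -44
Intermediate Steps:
b(f) = -4 (b(f) = 0 - 4 = -4)
b(2) + (-1*(-1)*(-4))*10 = -4 + (-1*(-1)*(-4))*10 = -4 + (1*(-4))*10 = -4 - 4*10 = -4 - 40 = -44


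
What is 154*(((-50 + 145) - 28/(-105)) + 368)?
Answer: 1070146/15 ≈ 71343.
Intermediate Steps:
154*(((-50 + 145) - 28/(-105)) + 368) = 154*((95 - 28*(-1/105)) + 368) = 154*((95 + 4/15) + 368) = 154*(1429/15 + 368) = 154*(6949/15) = 1070146/15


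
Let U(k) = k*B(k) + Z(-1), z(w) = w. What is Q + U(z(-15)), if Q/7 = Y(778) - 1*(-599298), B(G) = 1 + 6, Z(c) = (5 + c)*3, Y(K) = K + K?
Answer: 4205885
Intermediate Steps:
Y(K) = 2*K
Z(c) = 15 + 3*c
B(G) = 7
U(k) = 12 + 7*k (U(k) = k*7 + (15 + 3*(-1)) = 7*k + (15 - 3) = 7*k + 12 = 12 + 7*k)
Q = 4205978 (Q = 7*(2*778 - 1*(-599298)) = 7*(1556 + 599298) = 7*600854 = 4205978)
Q + U(z(-15)) = 4205978 + (12 + 7*(-15)) = 4205978 + (12 - 105) = 4205978 - 93 = 4205885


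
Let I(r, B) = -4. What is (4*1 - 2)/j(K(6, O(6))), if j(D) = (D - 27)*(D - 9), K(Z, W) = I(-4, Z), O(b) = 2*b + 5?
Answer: 2/403 ≈ 0.0049628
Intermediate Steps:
O(b) = 5 + 2*b
K(Z, W) = -4
j(D) = (-27 + D)*(-9 + D)
(4*1 - 2)/j(K(6, O(6))) = (4*1 - 2)/(243 + (-4)² - 36*(-4)) = (4 - 2)/(243 + 16 + 144) = 2/403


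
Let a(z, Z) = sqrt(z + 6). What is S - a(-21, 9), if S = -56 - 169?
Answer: -225 - I*sqrt(15) ≈ -225.0 - 3.873*I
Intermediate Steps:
a(z, Z) = sqrt(6 + z)
S = -225
S - a(-21, 9) = -225 - sqrt(6 - 21) = -225 - sqrt(-15) = -225 - I*sqrt(15)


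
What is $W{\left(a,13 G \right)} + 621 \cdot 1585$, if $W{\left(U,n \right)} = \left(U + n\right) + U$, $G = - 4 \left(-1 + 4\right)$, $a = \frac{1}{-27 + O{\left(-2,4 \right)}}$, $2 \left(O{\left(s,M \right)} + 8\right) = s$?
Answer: $\frac{17714321}{18} \approx 9.8413 \cdot 10^{5}$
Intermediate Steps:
$O{\left(s,M \right)} = -8 + \frac{s}{2}$
$a = - \frac{1}{36}$ ($a = \frac{1}{-27 + \left(-8 + \frac{1}{2} \left(-2\right)\right)} = \frac{1}{-27 - 9} = \frac{1}{-36} = - \frac{1}{36} \approx -0.027778$)
$G = -12$ ($G = \left(-4\right) 3 = -12$)
$W{\left(U,n \right)} = n + 2 U$
$W{\left(a,13 G \right)} + 621 \cdot 1585 = \left(13 \left(-12\right) + 2 \left(- \frac{1}{36}\right)\right) + 621 \cdot 1585 = \left(-156 - \frac{1}{18}\right) + 984285 = - \frac{2809}{18} + 984285 = \frac{17714321}{18}$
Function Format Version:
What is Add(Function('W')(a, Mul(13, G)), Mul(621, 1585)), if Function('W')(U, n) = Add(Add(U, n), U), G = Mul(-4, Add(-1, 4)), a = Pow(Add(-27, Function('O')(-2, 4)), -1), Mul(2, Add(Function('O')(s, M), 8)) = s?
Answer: Rational(17714321, 18) ≈ 9.8413e+5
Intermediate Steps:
Function('O')(s, M) = Add(-8, Mul(Rational(1, 2), s))
a = Rational(-1, 36) (a = Pow(Add(-27, Add(-8, Mul(Rational(1, 2), -2))), -1) = Pow(Add(-27, Add(-8, -1)), -1) = Pow(Add(-27, -9), -1) = Pow(-36, -1) = Rational(-1, 36) ≈ -0.027778)
G = -12 (G = Mul(-4, 3) = -12)
Function('W')(U, n) = Add(n, Mul(2, U))
Add(Function('W')(a, Mul(13, G)), Mul(621, 1585)) = Add(Add(Mul(13, -12), Mul(2, Rational(-1, 36))), Mul(621, 1585)) = Add(Add(-156, Rational(-1, 18)), 984285) = Add(Rational(-2809, 18), 984285) = Rational(17714321, 18)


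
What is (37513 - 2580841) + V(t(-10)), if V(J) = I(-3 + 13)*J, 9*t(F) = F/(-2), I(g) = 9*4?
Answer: -2543308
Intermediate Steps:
I(g) = 36
t(F) = -F/18 (t(F) = (F/(-2))/9 = (F*(-½))/9 = (-F/2)/9 = -F/18)
V(J) = 36*J
(37513 - 2580841) + V(t(-10)) = (37513 - 2580841) + 36*(-1/18*(-10)) = -2543328 + 36*(5/9) = -2543328 + 20 = -2543308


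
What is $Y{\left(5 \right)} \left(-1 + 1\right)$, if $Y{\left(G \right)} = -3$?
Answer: $0$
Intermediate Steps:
$Y{\left(5 \right)} \left(-1 + 1\right) = - 3 \left(-1 + 1\right) = \left(-3\right) 0 = 0$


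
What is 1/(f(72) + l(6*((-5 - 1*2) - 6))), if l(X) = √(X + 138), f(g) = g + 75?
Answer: 49/7183 - 2*√15/21549 ≈ 0.0064622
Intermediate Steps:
f(g) = 75 + g
l(X) = √(138 + X)
1/(f(72) + l(6*((-5 - 1*2) - 6))) = 1/((75 + 72) + √(138 + 6*((-5 - 1*2) - 6))) = 1/(147 + √(138 + 6*((-5 - 2) - 6))) = 1/(147 + √(138 + 6*(-7 - 6))) = 1/(147 + √(138 + 6*(-13))) = 1/(147 + √(138 - 78)) = 1/(147 + √60) = 1/(147 + 2*√15)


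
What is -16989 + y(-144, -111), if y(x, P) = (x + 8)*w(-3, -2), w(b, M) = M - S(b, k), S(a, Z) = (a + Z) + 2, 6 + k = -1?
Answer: -17805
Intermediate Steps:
k = -7 (k = -6 - 1 = -7)
S(a, Z) = 2 + Z + a (S(a, Z) = (Z + a) + 2 = 2 + Z + a)
w(b, M) = 5 + M - b (w(b, M) = M - (2 - 7 + b) = M - (-5 + b) = M + (5 - b) = 5 + M - b)
y(x, P) = 48 + 6*x (y(x, P) = (x + 8)*(5 - 2 - 1*(-3)) = (8 + x)*(5 - 2 + 3) = (8 + x)*6 = 48 + 6*x)
-16989 + y(-144, -111) = -16989 + (48 + 6*(-144)) = -16989 + (48 - 864) = -16989 - 816 = -17805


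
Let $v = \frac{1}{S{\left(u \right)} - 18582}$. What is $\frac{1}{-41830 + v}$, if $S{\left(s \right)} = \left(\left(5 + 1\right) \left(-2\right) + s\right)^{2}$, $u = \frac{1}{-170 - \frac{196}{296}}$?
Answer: $- \frac{2940684442178}{123008830375797381} \approx -2.3906 \cdot 10^{-5}$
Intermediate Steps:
$u = - \frac{74}{12629}$ ($u = \frac{1}{-170 - \frac{49}{74}} = \frac{1}{- \frac{12629}{74}} = - \frac{74}{12629} \approx -0.0058595$)
$S{\left(s \right)} = \left(-12 + s\right)^{2}$ ($S{\left(s \right)} = \left(6 \left(-2\right) + s\right)^{2} = \left(-12 + s\right)^{2}$)
$v = - \frac{159491641}{2940684442178}$ ($v = \frac{1}{\left(-12 - \frac{74}{12629}\right)^{2} - 18582} = \frac{1}{\left(- \frac{151622}{12629}\right)^{2} - 18582} = \frac{1}{\frac{22989230884}{159491641} - 18582} = \frac{1}{- \frac{2940684442178}{159491641}} = - \frac{159491641}{2940684442178} \approx -5.4236 \cdot 10^{-5}$)
$\frac{1}{-41830 + v} = \frac{1}{-41830 - \frac{159491641}{2940684442178}} = \frac{1}{- \frac{123008830375797381}{2940684442178}} = - \frac{2940684442178}{123008830375797381}$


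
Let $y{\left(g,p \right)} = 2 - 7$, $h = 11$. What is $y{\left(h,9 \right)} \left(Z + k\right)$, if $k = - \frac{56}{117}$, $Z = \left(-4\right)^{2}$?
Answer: $- \frac{9080}{117} \approx -77.607$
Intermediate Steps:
$y{\left(g,p \right)} = -5$ ($y{\left(g,p \right)} = 2 - 7 = -5$)
$Z = 16$
$k = - \frac{56}{117}$ ($k = \left(-56\right) \frac{1}{117} = - \frac{56}{117} \approx -0.47863$)
$y{\left(h,9 \right)} \left(Z + k\right) = - 5 \left(16 - \frac{56}{117}\right) = \left(-5\right) \frac{1816}{117} = - \frac{9080}{117}$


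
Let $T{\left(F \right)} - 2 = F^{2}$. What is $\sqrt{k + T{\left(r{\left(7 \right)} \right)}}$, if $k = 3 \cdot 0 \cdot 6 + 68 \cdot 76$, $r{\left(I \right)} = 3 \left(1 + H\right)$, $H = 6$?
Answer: $\sqrt{5611} \approx 74.907$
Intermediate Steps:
$r{\left(I \right)} = 21$ ($r{\left(I \right)} = 3 \left(1 + 6\right) = 3 \cdot 7 = 21$)
$k = 5168$ ($k = 0 \cdot 6 + 5168 = 0 + 5168 = 5168$)
$T{\left(F \right)} = 2 + F^{2}$
$\sqrt{k + T{\left(r{\left(7 \right)} \right)}} = \sqrt{5168 + \left(2 + 21^{2}\right)} = \sqrt{5168 + \left(2 + 441\right)} = \sqrt{5168 + 443} = \sqrt{5611}$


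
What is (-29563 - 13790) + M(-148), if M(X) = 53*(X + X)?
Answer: -59041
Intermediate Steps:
M(X) = 106*X (M(X) = 53*(2*X) = 106*X)
(-29563 - 13790) + M(-148) = (-29563 - 13790) + 106*(-148) = -43353 - 15688 = -59041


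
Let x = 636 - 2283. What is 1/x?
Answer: -1/1647 ≈ -0.00060716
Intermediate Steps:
x = -1647
1/x = 1/(-1647) = -1/1647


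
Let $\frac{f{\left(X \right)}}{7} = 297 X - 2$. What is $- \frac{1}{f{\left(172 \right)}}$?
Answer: $- \frac{1}{357574} \approx -2.7966 \cdot 10^{-6}$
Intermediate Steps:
$f{\left(X \right)} = -14 + 2079 X$ ($f{\left(X \right)} = 7 \left(297 X - 2\right) = 7 \left(-2 + 297 X\right) = -14 + 2079 X$)
$- \frac{1}{f{\left(172 \right)}} = - \frac{1}{-14 + 2079 \cdot 172} = - \frac{1}{-14 + 357588} = - \frac{1}{357574}$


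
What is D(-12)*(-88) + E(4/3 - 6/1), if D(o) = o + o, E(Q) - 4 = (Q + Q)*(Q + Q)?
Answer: 19828/9 ≈ 2203.1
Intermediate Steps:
E(Q) = 4 + 4*Q² (E(Q) = 4 + (Q + Q)*(Q + Q) = 4 + (2*Q)*(2*Q) = 4 + 4*Q²)
D(o) = 2*o
D(-12)*(-88) + E(4/3 - 6/1) = (2*(-12))*(-88) + (4 + 4*(4/3 - 6/1)²) = -24*(-88) + (4 + 4*(4*(⅓) - 6*1)²) = 2112 + (4 + 4*(4/3 - 6)²) = 2112 + (4 + 4*(-14/3)²) = 2112 + (4 + 4*(196/9)) = 2112 + (4 + 784/9) = 2112 + 820/9 = 19828/9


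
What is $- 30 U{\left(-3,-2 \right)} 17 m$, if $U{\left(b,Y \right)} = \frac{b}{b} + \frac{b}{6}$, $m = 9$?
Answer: $-2295$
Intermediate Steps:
$U{\left(b,Y \right)} = 1 + \frac{b}{6}$ ($U{\left(b,Y \right)} = 1 + b \frac{1}{6} = 1 + \frac{b}{6}$)
$- 30 U{\left(-3,-2 \right)} 17 m = - 30 \left(1 + \frac{1}{6} \left(-3\right)\right) 17 \cdot 9 = - 30 \left(1 - \frac{1}{2}\right) 17 \cdot 9 = - 30 \cdot \frac{1}{2} \cdot 17 \cdot 9 = \left(-30\right) \frac{17}{2} \cdot 9 = \left(-255\right) 9 = -2295$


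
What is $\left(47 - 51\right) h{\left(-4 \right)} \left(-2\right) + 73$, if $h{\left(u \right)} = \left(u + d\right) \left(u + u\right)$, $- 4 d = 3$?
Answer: $377$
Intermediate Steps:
$d = - \frac{3}{4}$ ($d = \left(- \frac{1}{4}\right) 3 = - \frac{3}{4} \approx -0.75$)
$h{\left(u \right)} = 2 u \left(- \frac{3}{4} + u\right)$ ($h{\left(u \right)} = \left(u - \frac{3}{4}\right) \left(u + u\right) = \left(- \frac{3}{4} + u\right) 2 u = 2 u \left(- \frac{3}{4} + u\right)$)
$\left(47 - 51\right) h{\left(-4 \right)} \left(-2\right) + 73 = \left(47 - 51\right) \frac{1}{2} \left(-4\right) \left(-3 + 4 \left(-4\right)\right) \left(-2\right) + 73 = \left(47 - 51\right) \frac{1}{2} \left(-4\right) \left(-3 - 16\right) \left(-2\right) + 73 = - 4 \cdot \frac{1}{2} \left(-4\right) \left(-19\right) \left(-2\right) + 73 = - 4 \cdot 38 \left(-2\right) + 73 = \left(-4\right) \left(-76\right) + 73 = 304 + 73 = 377$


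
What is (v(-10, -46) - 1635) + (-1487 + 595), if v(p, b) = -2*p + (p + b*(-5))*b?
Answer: -12627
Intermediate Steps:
v(p, b) = -2*p + b*(p - 5*b) (v(p, b) = -2*p + (p - 5*b)*b = -2*p + b*(p - 5*b))
(v(-10, -46) - 1635) + (-1487 + 595) = ((-5*(-46)**2 - 2*(-10) - 46*(-10)) - 1635) + (-1487 + 595) = ((-5*2116 + 20 + 460) - 1635) - 892 = ((-10580 + 20 + 460) - 1635) - 892 = (-10100 - 1635) - 892 = -11735 - 892 = -12627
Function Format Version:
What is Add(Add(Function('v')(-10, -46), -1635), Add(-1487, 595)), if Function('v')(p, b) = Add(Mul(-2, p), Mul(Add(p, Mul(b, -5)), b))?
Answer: -12627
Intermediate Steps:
Function('v')(p, b) = Add(Mul(-2, p), Mul(b, Add(p, Mul(-5, b)))) (Function('v')(p, b) = Add(Mul(-2, p), Mul(Add(p, Mul(-5, b)), b)) = Add(Mul(-2, p), Mul(b, Add(p, Mul(-5, b)))))
Add(Add(Function('v')(-10, -46), -1635), Add(-1487, 595)) = Add(Add(Add(Mul(-5, Pow(-46, 2)), Mul(-2, -10), Mul(-46, -10)), -1635), Add(-1487, 595)) = Add(Add(Add(Mul(-5, 2116), 20, 460), -1635), -892) = Add(Add(Add(-10580, 20, 460), -1635), -892) = Add(Add(-10100, -1635), -892) = Add(-11735, -892) = -12627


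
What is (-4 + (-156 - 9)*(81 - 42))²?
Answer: 41460721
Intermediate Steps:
(-4 + (-156 - 9)*(81 - 42))² = (-4 - 165*39)² = (-4 - 6435)² = (-6439)² = 41460721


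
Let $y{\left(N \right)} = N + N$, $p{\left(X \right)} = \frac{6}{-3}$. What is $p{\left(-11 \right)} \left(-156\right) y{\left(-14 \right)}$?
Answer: $-8736$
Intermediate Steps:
$p{\left(X \right)} = -2$ ($p{\left(X \right)} = 6 \left(- \frac{1}{3}\right) = -2$)
$y{\left(N \right)} = 2 N$
$p{\left(-11 \right)} \left(-156\right) y{\left(-14 \right)} = \left(-2\right) \left(-156\right) 2 \left(-14\right) = 312 \left(-28\right) = -8736$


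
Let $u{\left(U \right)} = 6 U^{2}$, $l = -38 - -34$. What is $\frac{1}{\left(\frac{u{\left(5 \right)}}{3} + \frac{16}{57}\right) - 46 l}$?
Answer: $\frac{57}{13354} \approx 0.0042684$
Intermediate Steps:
$l = -4$ ($l = -38 + 34 = -4$)
$\frac{1}{\left(\frac{u{\left(5 \right)}}{3} + \frac{16}{57}\right) - 46 l} = \frac{1}{\left(\frac{6 \cdot 5^{2}}{3} + \frac{16}{57}\right) - -184} = \frac{1}{\left(6 \cdot 25 \cdot \frac{1}{3} + 16 \cdot \frac{1}{57}\right) + 184} = \frac{1}{\left(150 \cdot \frac{1}{3} + \frac{16}{57}\right) + 184} = \frac{1}{\left(50 + \frac{16}{57}\right) + 184} = \frac{1}{\frac{2866}{57} + 184} = \frac{1}{\frac{13354}{57}} = \frac{57}{13354}$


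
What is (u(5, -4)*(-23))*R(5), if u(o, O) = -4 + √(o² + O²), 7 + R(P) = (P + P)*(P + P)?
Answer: 8556 - 2139*√41 ≈ -5140.3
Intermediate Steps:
R(P) = -7 + 4*P² (R(P) = -7 + (P + P)*(P + P) = -7 + (2*P)*(2*P) = -7 + 4*P²)
u(o, O) = -4 + √(O² + o²)
(u(5, -4)*(-23))*R(5) = ((-4 + √((-4)² + 5²))*(-23))*(-7 + 4*5²) = ((-4 + √(16 + 25))*(-23))*(-7 + 4*25) = ((-4 + √41)*(-23))*(-7 + 100) = (92 - 23*√41)*93 = 8556 - 2139*√41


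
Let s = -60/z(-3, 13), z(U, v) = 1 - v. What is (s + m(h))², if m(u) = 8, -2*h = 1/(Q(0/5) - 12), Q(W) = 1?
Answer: 169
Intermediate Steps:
h = 1/22 (h = -1/(2*(1 - 12)) = -½/(-11) = -½*(-1/11) = 1/22 ≈ 0.045455)
s = 5 (s = -60/(1 - 1*13) = -60/(1 - 13) = -60/(-12) = -60*(-1/12) = 5)
(s + m(h))² = (5 + 8)² = 13² = 169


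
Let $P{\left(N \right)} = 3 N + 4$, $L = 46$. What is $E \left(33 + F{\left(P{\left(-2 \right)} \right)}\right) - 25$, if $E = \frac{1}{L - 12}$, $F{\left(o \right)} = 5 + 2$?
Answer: $- \frac{405}{17} \approx -23.824$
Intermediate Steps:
$P{\left(N \right)} = 4 + 3 N$
$F{\left(o \right)} = 7$
$E = \frac{1}{34}$ ($E = \frac{1}{46 - 12} = \frac{1}{34} \approx 0.029412$)
$E \left(33 + F{\left(P{\left(-2 \right)} \right)}\right) - 25 = \frac{33 + 7}{34} - 25 = \frac{1}{34} \cdot 40 - 25 = \frac{20}{17} - 25 = - \frac{405}{17}$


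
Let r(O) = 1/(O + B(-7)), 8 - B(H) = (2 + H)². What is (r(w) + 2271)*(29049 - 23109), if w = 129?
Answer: 377714205/28 ≈ 1.3490e+7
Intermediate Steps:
B(H) = 8 - (2 + H)²
r(O) = 1/(-17 + O) (r(O) = 1/(O + (8 - (2 - 7)²)) = 1/(O + (8 - 1*(-5)²)) = 1/(O + (8 - 1*25)) = 1/(O + (8 - 25)) = 1/(O - 17) = 1/(-17 + O))
(r(w) + 2271)*(29049 - 23109) = (1/(-17 + 129) + 2271)*(29049 - 23109) = (1/112 + 2271)*5940 = (254353/112)*5940 = 377714205/28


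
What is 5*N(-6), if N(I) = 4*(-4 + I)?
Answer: -200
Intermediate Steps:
N(I) = -16 + 4*I
5*N(-6) = 5*(-16 + 4*(-6)) = 5*(-16 - 24) = 5*(-40) = -200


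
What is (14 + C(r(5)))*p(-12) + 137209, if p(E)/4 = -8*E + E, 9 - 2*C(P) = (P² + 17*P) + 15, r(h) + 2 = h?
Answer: 130825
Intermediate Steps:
r(h) = -2 + h
C(P) = -3 - 17*P/2 - P²/2 (C(P) = 9/2 - ((P² + 17*P) + 15)/2 = 9/2 - (15 + P² + 17*P)/2 = 9/2 + (-15/2 - 17*P/2 - P²/2) = -3 - 17*P/2 - P²/2)
p(E) = -28*E (p(E) = 4*(-8*E + E) = 4*(-7*E) = -28*E)
(14 + C(r(5)))*p(-12) + 137209 = (14 + (-3 - 17*(-2 + 5)/2 - (-2 + 5)²/2))*(-28*(-12)) + 137209 = (14 + (-3 - 17/2*3 - ½*3²))*336 + 137209 = (14 + (-3 - 51/2 - ½*9))*336 + 137209 = (14 + (-3 - 51/2 - 9/2))*336 + 137209 = (14 - 33)*336 + 137209 = -19*336 + 137209 = -6384 + 137209 = 130825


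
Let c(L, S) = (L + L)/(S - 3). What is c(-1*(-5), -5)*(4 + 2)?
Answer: -15/2 ≈ -7.5000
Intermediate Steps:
c(L, S) = 2*L/(-3 + S) (c(L, S) = (2*L)/(-3 + S) = 2*L/(-3 + S))
c(-1*(-5), -5)*(4 + 2) = (2*(-1*(-5))/(-3 - 5))*(4 + 2) = (2*5/(-8))*6 = (2*5*(-1/8))*6 = -5/4*6 = -15/2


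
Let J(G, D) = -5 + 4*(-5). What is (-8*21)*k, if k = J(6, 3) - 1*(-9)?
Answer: 2688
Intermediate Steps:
J(G, D) = -25 (J(G, D) = -5 - 20 = -25)
k = -16 (k = -25 - 1*(-9) = -25 + 9 = -16)
(-8*21)*k = -8*21*(-16) = -168*(-16) = 2688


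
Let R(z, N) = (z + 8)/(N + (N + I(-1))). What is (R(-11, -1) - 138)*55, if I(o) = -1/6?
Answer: -97680/13 ≈ -7513.8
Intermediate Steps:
I(o) = -⅙ (I(o) = -1*⅙ = -⅙)
R(z, N) = (8 + z)/(-⅙ + 2*N) (R(z, N) = (z + 8)/(N + (N - ⅙)) = (8 + z)/(N + (-⅙ + N)) = (8 + z)/(-⅙ + 2*N))
(R(-11, -1) - 138)*55 = (6*(8 - 11)/(-1 + 12*(-1)) - 138)*55 = (6*(-3)/(-1 - 12) - 138)*55 = (6*(-3)/(-13) - 138)*55 = (6*(-1/13)*(-3) - 138)*55 = (18/13 - 138)*55 = -1776/13*55 = -97680/13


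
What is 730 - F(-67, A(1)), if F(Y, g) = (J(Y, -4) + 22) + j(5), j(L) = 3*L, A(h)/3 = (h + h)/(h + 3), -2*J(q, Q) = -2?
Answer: 692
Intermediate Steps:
J(q, Q) = 1 (J(q, Q) = -½*(-2) = 1)
A(h) = 6*h/(3 + h) (A(h) = 3*((h + h)/(h + 3)) = 3*((2*h)/(3 + h)) = 3*(2*h/(3 + h)) = 6*h/(3 + h))
F(Y, g) = 38 (F(Y, g) = (1 + 22) + 3*5 = 23 + 15 = 38)
730 - F(-67, A(1)) = 730 - 1*38 = 730 - 38 = 692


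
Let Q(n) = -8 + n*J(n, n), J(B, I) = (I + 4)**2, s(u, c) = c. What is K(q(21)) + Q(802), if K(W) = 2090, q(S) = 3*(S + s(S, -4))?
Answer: 521010154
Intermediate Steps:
J(B, I) = (4 + I)**2
q(S) = -12 + 3*S (q(S) = 3*(S - 4) = 3*(-4 + S) = -12 + 3*S)
Q(n) = -8 + n*(4 + n)**2
K(q(21)) + Q(802) = 2090 + (-8 + 802*(4 + 802)**2) = 2090 + (-8 + 802*806**2) = 2090 + (-8 + 802*649636) = 2090 + (-8 + 521008072) = 2090 + 521008064 = 521010154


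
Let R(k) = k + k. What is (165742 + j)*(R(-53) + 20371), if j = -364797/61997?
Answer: 208225752163905/61997 ≈ 3.3586e+9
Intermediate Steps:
j = -364797/61997 (j = -364797*1/61997 = -364797/61997 ≈ -5.8841)
R(k) = 2*k
(165742 + j)*(R(-53) + 20371) = (165742 - 364797/61997)*(2*(-53) + 20371) = 10275141977*(-106 + 20371)/61997 = (10275141977/61997)*20265 = 208225752163905/61997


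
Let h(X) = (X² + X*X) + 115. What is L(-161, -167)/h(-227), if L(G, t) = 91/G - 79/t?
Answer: -118/132095831 ≈ -8.9329e-7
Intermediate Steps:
L(G, t) = -79/t + 91/G
h(X) = 115 + 2*X² (h(X) = (X² + X²) + 115 = 2*X² + 115 = 115 + 2*X²)
L(-161, -167)/h(-227) = (-79/(-167) + 91/(-161))/(115 + 2*(-227)²) = (-79*(-1/167) + 91*(-1/161))/(115 + 2*51529) = (79/167 - 13/23)/(115 + 103058) = -354/3841/103173 = -354/3841*1/103173 = -118/132095831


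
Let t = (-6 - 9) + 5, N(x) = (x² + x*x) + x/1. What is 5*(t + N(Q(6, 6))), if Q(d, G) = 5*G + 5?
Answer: 12375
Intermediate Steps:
Q(d, G) = 5 + 5*G
N(x) = x + 2*x² (N(x) = (x² + x²) + x*1 = 2*x² + x = x + 2*x²)
t = -10 (t = -15 + 5 = -10)
5*(t + N(Q(6, 6))) = 5*(-10 + (5 + 5*6)*(1 + 2*(5 + 5*6))) = 5*(-10 + (5 + 30)*(1 + 2*(5 + 30))) = 5*(-10 + 35*(1 + 2*35)) = 5*(-10 + 35*(1 + 70)) = 5*(-10 + 35*71) = 5*(-10 + 2485) = 5*2475 = 12375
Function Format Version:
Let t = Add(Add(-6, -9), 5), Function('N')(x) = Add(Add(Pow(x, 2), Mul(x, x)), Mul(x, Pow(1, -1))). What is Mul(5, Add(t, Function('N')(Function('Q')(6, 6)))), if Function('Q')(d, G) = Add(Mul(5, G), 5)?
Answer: 12375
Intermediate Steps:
Function('Q')(d, G) = Add(5, Mul(5, G))
Function('N')(x) = Add(x, Mul(2, Pow(x, 2))) (Function('N')(x) = Add(Add(Pow(x, 2), Pow(x, 2)), Mul(x, 1)) = Add(Mul(2, Pow(x, 2)), x) = Add(x, Mul(2, Pow(x, 2))))
t = -10 (t = Add(-15, 5) = -10)
Mul(5, Add(t, Function('N')(Function('Q')(6, 6)))) = Mul(5, Add(-10, Mul(Add(5, Mul(5, 6)), Add(1, Mul(2, Add(5, Mul(5, 6))))))) = Mul(5, Add(-10, Mul(Add(5, 30), Add(1, Mul(2, Add(5, 30)))))) = Mul(5, Add(-10, Mul(35, Add(1, Mul(2, 35))))) = Mul(5, Add(-10, Mul(35, Add(1, 70)))) = Mul(5, Add(-10, Mul(35, 71))) = Mul(5, Add(-10, 2485)) = Mul(5, 2475) = 12375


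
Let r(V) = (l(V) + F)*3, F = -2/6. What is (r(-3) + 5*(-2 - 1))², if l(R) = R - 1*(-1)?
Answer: 484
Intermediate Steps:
l(R) = 1 + R (l(R) = R + 1 = 1 + R)
F = -⅓ (F = -2*⅙ = -⅓ ≈ -0.33333)
r(V) = 2 + 3*V (r(V) = ((1 + V) - ⅓)*3 = (⅔ + V)*3 = 2 + 3*V)
(r(-3) + 5*(-2 - 1))² = ((2 + 3*(-3)) + 5*(-2 - 1))² = ((2 - 9) + 5*(-3))² = (-7 - 15)² = (-22)² = 484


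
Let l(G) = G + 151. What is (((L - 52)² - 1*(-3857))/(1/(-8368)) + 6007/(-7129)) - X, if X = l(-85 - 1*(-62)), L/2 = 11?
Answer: -283781998823/7129 ≈ -3.9807e+7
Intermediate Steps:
L = 22 (L = 2*11 = 22)
l(G) = 151 + G
X = 128 (X = 151 + (-85 - 1*(-62)) = 151 + (-85 + 62) = 151 - 23 = 128)
(((L - 52)² - 1*(-3857))/(1/(-8368)) + 6007/(-7129)) - X = (((22 - 52)² - 1*(-3857))/(1/(-8368)) + 6007/(-7129)) - 1*128 = (((-30)² + 3857)/(-1/8368) + 6007*(-1/7129)) - 128 = ((900 + 3857)*(-8368) - 6007/7129) - 128 = (4757*(-8368) - 6007/7129) - 128 = (-39806576 - 6007/7129) - 128 = -283781086311/7129 - 128 = -283781998823/7129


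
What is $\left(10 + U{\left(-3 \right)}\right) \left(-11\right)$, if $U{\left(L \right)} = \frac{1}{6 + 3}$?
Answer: $- \frac{1001}{9} \approx -111.22$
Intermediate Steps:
$U{\left(L \right)} = \frac{1}{9}$
$\left(10 + U{\left(-3 \right)}\right) \left(-11\right) = \left(10 + \frac{1}{9}\right) \left(-11\right) = \frac{91}{9} \left(-11\right) = - \frac{1001}{9}$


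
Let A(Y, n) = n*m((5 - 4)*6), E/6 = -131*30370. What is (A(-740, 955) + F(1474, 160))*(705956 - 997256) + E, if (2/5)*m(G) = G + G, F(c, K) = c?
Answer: -8798992020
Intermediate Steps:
E = -23870820 (E = 6*(-131*30370) = 6*(-3978470) = -23870820)
m(G) = 5*G (m(G) = 5*(G + G)/2 = 5*(2*G)/2 = 5*G)
A(Y, n) = 30*n (A(Y, n) = n*(5*((5 - 4)*6)) = n*(5*(1*6)) = n*(5*6) = n*30 = 30*n)
(A(-740, 955) + F(1474, 160))*(705956 - 997256) + E = (30*955 + 1474)*(705956 - 997256) - 23870820 = (28650 + 1474)*(-291300) - 23870820 = 30124*(-291300) - 23870820 = -8775121200 - 23870820 = -8798992020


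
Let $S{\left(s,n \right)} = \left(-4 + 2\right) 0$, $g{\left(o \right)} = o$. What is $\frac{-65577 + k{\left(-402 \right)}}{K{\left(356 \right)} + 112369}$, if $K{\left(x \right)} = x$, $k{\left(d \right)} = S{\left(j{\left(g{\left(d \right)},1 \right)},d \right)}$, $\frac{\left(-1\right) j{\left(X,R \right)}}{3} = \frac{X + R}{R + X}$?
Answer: $- \frac{21859}{37575} \approx -0.58174$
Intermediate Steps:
$j{\left(X,R \right)} = -3$ ($j{\left(X,R \right)} = - 3 \frac{X + R}{R + X} = - 3 \frac{R + X}{R + X} = \left(-3\right) 1 = -3$)
$S{\left(s,n \right)} = 0$ ($S{\left(s,n \right)} = \left(-2\right) 0 = 0$)
$k{\left(d \right)} = 0$
$\frac{-65577 + k{\left(-402 \right)}}{K{\left(356 \right)} + 112369} = \frac{-65577 + 0}{356 + 112369} = - \frac{65577}{112725} = \left(-65577\right) \frac{1}{112725} = - \frac{21859}{37575}$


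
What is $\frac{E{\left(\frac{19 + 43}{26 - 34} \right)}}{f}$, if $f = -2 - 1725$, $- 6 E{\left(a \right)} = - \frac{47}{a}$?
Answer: $\frac{94}{160611} \approx 0.00058527$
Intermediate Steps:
$E{\left(a \right)} = \frac{47}{6 a}$ ($E{\left(a \right)} = - \frac{\left(-47\right) \frac{1}{a}}{6} = \frac{47}{6 a}$)
$f = -1727$ ($f = -2 - 1725 = -1727$)
$\frac{E{\left(\frac{19 + 43}{26 - 34} \right)}}{f} = \frac{\frac{47}{6} \frac{1}{\left(19 + 43\right) \frac{1}{26 - 34}}}{-1727} = \frac{47}{6 \frac{62}{-8}} \left(- \frac{1}{1727}\right) = \frac{47}{6 \cdot 62 \left(- \frac{1}{8}\right)} \left(- \frac{1}{1727}\right) = \frac{47}{6 \left(- \frac{31}{4}\right)} \left(- \frac{1}{1727}\right) = \frac{47}{6} \left(- \frac{4}{31}\right) \left(- \frac{1}{1727}\right) = \left(- \frac{94}{93}\right) \left(- \frac{1}{1727}\right) = \frac{94}{160611}$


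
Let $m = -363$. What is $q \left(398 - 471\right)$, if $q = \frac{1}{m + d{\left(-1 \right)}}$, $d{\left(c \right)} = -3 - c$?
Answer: $\frac{1}{5} \approx 0.2$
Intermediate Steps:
$q = - \frac{1}{365}$ ($q = \frac{1}{-363 - 2} = \frac{1}{-365} = - \frac{1}{365} \approx -0.0027397$)
$q \left(398 - 471\right) = - \frac{398 - 471}{365} = \left(- \frac{1}{365}\right) \left(-73\right) = \frac{1}{5}$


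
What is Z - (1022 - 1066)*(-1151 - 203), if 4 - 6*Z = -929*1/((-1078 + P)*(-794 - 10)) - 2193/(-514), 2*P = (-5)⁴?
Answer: -28270096090549/474521202 ≈ -59576.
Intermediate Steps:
P = 625/2 (P = (½)*(-5)⁴ = (½)*625 = 625/2 ≈ 312.50)
Z = -20960197/474521202 (Z = ⅔ - (-929*1/((-1078 + 625/2)*(-794 - 10)) - 2193/(-514))/6 = ⅔ - (-929/((-1531/2*(-804))) - 2193*(-1/514))/6 = ⅔ - (-929/615462 + 2193/514)/6 = ⅔ - ⅙*337307665/79086867 = ⅔ - 337307665/474521202 = -20960197/474521202 ≈ -0.044171)
Z - (1022 - 1066)*(-1151 - 203) = -20960197/474521202 - (1022 - 1066)*(-1151 - 203) = -20960197/474521202 - (-44)*(-1354) = -20960197/474521202 - 1*59576 = -20960197/474521202 - 59576 = -28270096090549/474521202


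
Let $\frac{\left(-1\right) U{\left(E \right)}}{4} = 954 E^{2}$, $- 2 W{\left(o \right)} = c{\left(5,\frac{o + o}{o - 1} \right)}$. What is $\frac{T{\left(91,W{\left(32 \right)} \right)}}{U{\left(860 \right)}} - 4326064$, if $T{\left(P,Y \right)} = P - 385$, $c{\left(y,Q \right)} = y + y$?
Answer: $- \frac{2034918210278351}{470385600} \approx -4.3261 \cdot 10^{6}$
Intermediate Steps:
$c{\left(y,Q \right)} = 2 y$
$W{\left(o \right)} = -5$ ($W{\left(o \right)} = - \frac{2 \cdot 5}{2} = \left(- \frac{1}{2}\right) 10 = -5$)
$U{\left(E \right)} = - 3816 E^{2}$ ($U{\left(E \right)} = - 4 \cdot 954 E^{2} = - 3816 E^{2}$)
$T{\left(P,Y \right)} = -385 + P$
$\frac{T{\left(91,W{\left(32 \right)} \right)}}{U{\left(860 \right)}} - 4326064 = \frac{-385 + 91}{\left(-3816\right) 860^{2}} - 4326064 = - \frac{294}{\left(-3816\right) 739600} - 4326064 = - \frac{294}{-2822313600} - 4326064 = \left(-294\right) \left(- \frac{1}{2822313600}\right) - 4326064 = \frac{49}{470385600} - 4326064 = - \frac{2034918210278351}{470385600}$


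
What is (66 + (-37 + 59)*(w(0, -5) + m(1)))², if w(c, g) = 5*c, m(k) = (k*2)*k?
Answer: 12100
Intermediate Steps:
m(k) = 2*k² (m(k) = (2*k)*k = 2*k²)
(66 + (-37 + 59)*(w(0, -5) + m(1)))² = (66 + (-37 + 59)*(5*0 + 2*1²))² = (66 + 22*(0 + 2*1))² = (66 + 22*(0 + 2))² = (66 + 22*2)² = (66 + 44)² = 110² = 12100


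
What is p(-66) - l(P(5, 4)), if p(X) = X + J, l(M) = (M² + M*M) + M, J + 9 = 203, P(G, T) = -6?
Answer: 62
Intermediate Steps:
J = 194 (J = -9 + 203 = 194)
l(M) = M + 2*M² (l(M) = (M² + M²) + M = 2*M² + M = M + 2*M²)
p(X) = 194 + X (p(X) = X + 194 = 194 + X)
p(-66) - l(P(5, 4)) = (194 - 66) - (-6)*(1 + 2*(-6)) = 128 - (-6)*(1 - 12) = 128 - (-6)*(-11) = 128 - 1*66 = 128 - 66 = 62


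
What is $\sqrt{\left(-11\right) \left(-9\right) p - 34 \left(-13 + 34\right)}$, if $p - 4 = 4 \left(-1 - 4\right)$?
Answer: $i \sqrt{2298} \approx 47.937 i$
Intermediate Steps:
$p = -16$ ($p = 4 + 4 \left(-1 - 4\right) = 4 + 4 \left(-5\right) = 4 - 20 = -16$)
$\sqrt{\left(-11\right) \left(-9\right) p - 34 \left(-13 + 34\right)} = \sqrt{\left(-11\right) \left(-9\right) \left(-16\right) - 34 \left(-13 + 34\right)} = \sqrt{99 \left(-16\right) - 714} = \sqrt{-1584 - 714} = \sqrt{-2298} = i \sqrt{2298}$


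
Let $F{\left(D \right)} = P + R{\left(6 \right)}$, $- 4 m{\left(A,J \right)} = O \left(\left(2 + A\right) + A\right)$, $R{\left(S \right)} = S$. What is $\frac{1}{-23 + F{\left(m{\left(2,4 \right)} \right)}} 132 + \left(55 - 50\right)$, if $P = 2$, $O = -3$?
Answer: $- \frac{19}{5} \approx -3.8$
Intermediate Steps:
$m{\left(A,J \right)} = \frac{3}{2} + \frac{3 A}{2}$ ($m{\left(A,J \right)} = - \frac{\left(-3\right) \left(\left(2 + A\right) + A\right)}{4} = - \frac{\left(-3\right) \left(2 + 2 A\right)}{4} = - \frac{-6 - 6 A}{4} = \frac{3}{2} + \frac{3 A}{2}$)
$F{\left(D \right)} = 8$ ($F{\left(D \right)} = 2 + 6 = 8$)
$\frac{1}{-23 + F{\left(m{\left(2,4 \right)} \right)}} 132 + \left(55 - 50\right) = \frac{1}{-23 + 8} \cdot 132 + \left(55 - 50\right) = \frac{1}{-15} \cdot 132 + 5 = \left(- \frac{1}{15}\right) 132 + 5 = - \frac{44}{5} + 5 = - \frac{19}{5}$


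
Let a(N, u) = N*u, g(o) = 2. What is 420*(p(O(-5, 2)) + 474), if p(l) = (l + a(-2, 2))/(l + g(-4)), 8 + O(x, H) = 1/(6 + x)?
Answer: 200004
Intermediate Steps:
O(x, H) = -8 + 1/(6 + x)
p(l) = (-4 + l)/(2 + l) (p(l) = (l - 2*2)/(l + 2) = (l - 4)/(2 + l) = (-4 + l)/(2 + l))
420*(p(O(-5, 2)) + 474) = 420*((-4 + (-47 - 8*(-5))/(6 - 5))/(2 + (-47 - 8*(-5))/(6 - 5)) + 474) = 420*((-4 + (-47 + 40)/1)/(2 + (-47 + 40)/1) + 474) = 420*((-4 + 1*(-7))/(2 + 1*(-7)) + 474) = 420*((-4 - 7)/(2 - 7) + 474) = 420*(-11/(-5) + 474) = 420*(-⅕*(-11) + 474) = 420*(11/5 + 474) = 420*(2381/5) = 200004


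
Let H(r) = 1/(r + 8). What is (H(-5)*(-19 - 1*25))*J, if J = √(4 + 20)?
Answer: -88*√6/3 ≈ -71.852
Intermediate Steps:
H(r) = 1/(8 + r)
J = 2*√6 (J = √24 = 2*√6 ≈ 4.8990)
(H(-5)*(-19 - 1*25))*J = ((-19 - 1*25)/(8 - 5))*(2*√6) = ((-19 - 25)/3)*(2*√6) = ((⅓)*(-44))*(2*√6) = -88*√6/3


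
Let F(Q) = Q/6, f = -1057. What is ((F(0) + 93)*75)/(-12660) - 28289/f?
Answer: 23384411/892108 ≈ 26.213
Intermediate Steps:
F(Q) = Q/6 (F(Q) = Q*(1/6) = Q/6)
((F(0) + 93)*75)/(-12660) - 28289/f = (((1/6)*0 + 93)*75)/(-12660) - 28289/(-1057) = ((0 + 93)*75)*(-1/12660) - 28289*(-1/1057) = (93*75)*(-1/12660) + 28289/1057 = 6975*(-1/12660) + 28289/1057 = -465/844 + 28289/1057 = 23384411/892108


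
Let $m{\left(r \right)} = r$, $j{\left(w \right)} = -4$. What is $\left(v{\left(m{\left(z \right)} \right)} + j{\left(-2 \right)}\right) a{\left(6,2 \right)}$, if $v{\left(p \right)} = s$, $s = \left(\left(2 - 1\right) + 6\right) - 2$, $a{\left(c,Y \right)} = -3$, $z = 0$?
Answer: $-3$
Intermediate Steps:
$s = 5$ ($s = \left(\left(2 - 1\right) + 6\right) - 2 = \left(1 + 6\right) - 2 = 7 - 2 = 5$)
$v{\left(p \right)} = 5$
$\left(v{\left(m{\left(z \right)} \right)} + j{\left(-2 \right)}\right) a{\left(6,2 \right)} = \left(5 - 4\right) \left(-3\right) = 1 \left(-3\right) = -3$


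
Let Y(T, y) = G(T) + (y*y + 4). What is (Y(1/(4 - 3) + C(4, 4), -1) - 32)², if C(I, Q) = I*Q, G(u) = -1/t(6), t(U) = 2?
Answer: 3025/4 ≈ 756.25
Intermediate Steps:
G(u) = -½ (G(u) = -1/2 = -1*½ = -½)
Y(T, y) = 7/2 + y² (Y(T, y) = -½ + (y*y + 4) = -½ + (y² + 4) = -½ + (4 + y²) = 7/2 + y²)
(Y(1/(4 - 3) + C(4, 4), -1) - 32)² = ((7/2 + (-1)²) - 32)² = ((7/2 + 1) - 32)² = (9/2 - 32)² = (-55/2)² = 3025/4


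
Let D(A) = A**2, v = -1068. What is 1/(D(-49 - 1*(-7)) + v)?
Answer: 1/696 ≈ 0.0014368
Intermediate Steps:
1/(D(-49 - 1*(-7)) + v) = 1/((-49 - 1*(-7))**2 - 1068) = 1/((-49 + 7)**2 - 1068) = 1/((-42)**2 - 1068) = 1/(1764 - 1068) = 1/696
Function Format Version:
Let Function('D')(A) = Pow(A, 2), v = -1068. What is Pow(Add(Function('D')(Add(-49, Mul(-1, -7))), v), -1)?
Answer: Rational(1, 696) ≈ 0.0014368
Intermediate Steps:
Pow(Add(Function('D')(Add(-49, Mul(-1, -7))), v), -1) = Pow(Add(Pow(Add(-49, Mul(-1, -7)), 2), -1068), -1) = Pow(Add(Pow(Add(-49, 7), 2), -1068), -1) = Pow(Add(Pow(-42, 2), -1068), -1) = Pow(Add(1764, -1068), -1) = Pow(696, -1) = Rational(1, 696)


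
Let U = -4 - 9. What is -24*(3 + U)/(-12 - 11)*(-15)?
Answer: 3600/23 ≈ 156.52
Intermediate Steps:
U = -13
-24*(3 + U)/(-12 - 11)*(-15) = -24*(3 - 13)/(-12 - 11)*(-15) = -(-240)/(-23)*(-15) = -(-240)*(-1)/23*(-15) = -24*10/23*(-15) = -240/23*(-15) = 3600/23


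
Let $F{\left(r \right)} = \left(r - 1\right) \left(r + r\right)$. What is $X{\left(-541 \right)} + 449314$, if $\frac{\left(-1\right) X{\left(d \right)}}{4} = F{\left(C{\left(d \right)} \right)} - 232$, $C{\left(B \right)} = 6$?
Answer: $450002$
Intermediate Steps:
$F{\left(r \right)} = 2 r \left(-1 + r\right)$ ($F{\left(r \right)} = \left(-1 + r\right) 2 r = 2 r \left(-1 + r\right)$)
$X{\left(d \right)} = 688$ ($X{\left(d \right)} = - 4 \left(2 \cdot 6 \left(-1 + 6\right) - 232\right) = - 4 \left(2 \cdot 6 \cdot 5 - 232\right) = - 4 \left(60 - 232\right) = \left(-4\right) \left(-172\right) = 688$)
$X{\left(-541 \right)} + 449314 = 688 + 449314 = 450002$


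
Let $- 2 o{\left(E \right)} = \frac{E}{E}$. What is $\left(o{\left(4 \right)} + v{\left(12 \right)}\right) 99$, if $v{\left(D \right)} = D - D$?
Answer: $- \frac{99}{2} \approx -49.5$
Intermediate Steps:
$v{\left(D \right)} = 0$
$o{\left(E \right)} = - \frac{1}{2}$ ($o{\left(E \right)} = - \frac{E \frac{1}{E}}{2} = \left(- \frac{1}{2}\right) 1 = - \frac{1}{2}$)
$\left(o{\left(4 \right)} + v{\left(12 \right)}\right) 99 = \left(- \frac{1}{2} + 0\right) 99 = \left(- \frac{1}{2}\right) 99 = - \frac{99}{2}$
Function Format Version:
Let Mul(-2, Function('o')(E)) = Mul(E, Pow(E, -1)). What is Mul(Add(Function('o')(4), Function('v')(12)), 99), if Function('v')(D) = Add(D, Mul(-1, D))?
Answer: Rational(-99, 2) ≈ -49.500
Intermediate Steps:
Function('v')(D) = 0
Function('o')(E) = Rational(-1, 2) (Function('o')(E) = Mul(Rational(-1, 2), Mul(E, Pow(E, -1))) = Mul(Rational(-1, 2), 1) = Rational(-1, 2))
Mul(Add(Function('o')(4), Function('v')(12)), 99) = Mul(Add(Rational(-1, 2), 0), 99) = Mul(Rational(-1, 2), 99) = Rational(-99, 2)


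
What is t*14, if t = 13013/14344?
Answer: 8281/652 ≈ 12.701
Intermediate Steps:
t = 1183/1304 (t = 13013*(1/14344) = 1183/1304 ≈ 0.90721)
t*14 = (1183/1304)*14 = 8281/652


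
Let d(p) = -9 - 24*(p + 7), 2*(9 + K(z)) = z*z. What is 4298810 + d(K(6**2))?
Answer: 4283297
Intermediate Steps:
K(z) = -9 + z**2/2 (K(z) = -9 + (z*z)/2 = -9 + z**2/2)
d(p) = -177 - 24*p (d(p) = -9 - 24*(7 + p) = -9 - 2*(84 + 12*p) = -9 + (-168 - 24*p) = -177 - 24*p)
4298810 + d(K(6**2)) = 4298810 + (-177 - 24*(-9 + (6**2)**2/2)) = 4298810 + (-177 - 24*(-9 + (1/2)*36**2)) = 4298810 + (-177 - 24*(-9 + (1/2)*1296)) = 4298810 + (-177 - 24*(-9 + 648)) = 4298810 + (-177 - 24*639) = 4298810 + (-177 - 15336) = 4298810 - 15513 = 4283297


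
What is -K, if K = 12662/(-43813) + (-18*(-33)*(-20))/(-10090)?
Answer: -39273886/44207317 ≈ -0.88840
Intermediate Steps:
K = 39273886/44207317 (K = 12662*(-1/43813) + (594*(-20))*(-1/10090) = -12662/43813 - 11880*(-1/10090) = -12662/43813 + 1188/1009 = 39273886/44207317 ≈ 0.88840)
-K = -1*39273886/44207317 = -39273886/44207317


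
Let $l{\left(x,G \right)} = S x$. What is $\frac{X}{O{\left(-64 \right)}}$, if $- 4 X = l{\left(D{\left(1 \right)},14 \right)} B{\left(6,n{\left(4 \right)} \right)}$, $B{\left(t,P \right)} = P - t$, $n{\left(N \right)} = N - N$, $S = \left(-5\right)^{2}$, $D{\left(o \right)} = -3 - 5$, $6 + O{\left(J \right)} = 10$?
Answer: $-75$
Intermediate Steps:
$O{\left(J \right)} = 4$ ($O{\left(J \right)} = -6 + 10 = 4$)
$D{\left(o \right)} = -8$
$S = 25$
$n{\left(N \right)} = 0$
$l{\left(x,G \right)} = 25 x$
$X = -300$ ($X = - \frac{25 \left(-8\right) \left(0 - 6\right)}{4} = - \frac{\left(-200\right) \left(0 - 6\right)}{4} = - \frac{\left(-200\right) \left(-6\right)}{4} = \left(- \frac{1}{4}\right) 1200 = -300$)
$\frac{X}{O{\left(-64 \right)}} = - \frac{300}{4} = \left(-300\right) \frac{1}{4} = -75$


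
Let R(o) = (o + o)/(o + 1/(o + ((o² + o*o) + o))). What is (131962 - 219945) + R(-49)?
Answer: -20279180593/230495 ≈ -87981.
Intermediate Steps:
R(o) = 2*o/(o + 1/(2*o + 2*o²)) (R(o) = (2*o)/(o + 1/(o + ((o² + o²) + o))) = (2*o)/(o + 1/(o + (2*o² + o))) = (2*o)/(o + 1/(o + (o + 2*o²))) = (2*o)/(o + 1/(2*o + 2*o²)) = 2*o/(o + 1/(2*o + 2*o²)))
(131962 - 219945) + R(-49) = (131962 - 219945) + 4*(-49)²*(1 - 49)/(1 + 2*(-49)² + 2*(-49)³) = -87983 + 4*2401*(-48)/(1 + 2*2401 + 2*(-117649)) = -87983 + 4*2401*(-48)/(1 + 4802 - 235298) = -87983 + 4*2401*(-48)/(-230495) = -87983 + 4*2401*(-1/230495)*(-48) = -87983 + 460992/230495 = -20279180593/230495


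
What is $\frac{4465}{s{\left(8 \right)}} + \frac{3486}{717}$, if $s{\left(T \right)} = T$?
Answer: $\frac{1076431}{1912} \approx 562.99$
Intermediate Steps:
$\frac{4465}{s{\left(8 \right)}} + \frac{3486}{717} = \frac{4465}{8} + \frac{3486}{717} = 4465 \cdot \frac{1}{8} + 3486 \cdot \frac{1}{717} = \frac{4465}{8} + \frac{1162}{239} = \frac{1076431}{1912}$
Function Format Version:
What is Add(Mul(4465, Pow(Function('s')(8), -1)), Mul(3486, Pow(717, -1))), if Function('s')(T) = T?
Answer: Rational(1076431, 1912) ≈ 562.99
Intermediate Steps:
Add(Mul(4465, Pow(Function('s')(8), -1)), Mul(3486, Pow(717, -1))) = Add(Mul(4465, Pow(8, -1)), Mul(3486, Pow(717, -1))) = Add(Mul(4465, Rational(1, 8)), Mul(3486, Rational(1, 717))) = Add(Rational(4465, 8), Rational(1162, 239)) = Rational(1076431, 1912)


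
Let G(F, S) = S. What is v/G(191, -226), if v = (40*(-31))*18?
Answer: 11160/113 ≈ 98.761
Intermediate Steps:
v = -22320 (v = -1240*18 = -22320)
v/G(191, -226) = -22320/(-226) = -22320*(-1/226) = 11160/113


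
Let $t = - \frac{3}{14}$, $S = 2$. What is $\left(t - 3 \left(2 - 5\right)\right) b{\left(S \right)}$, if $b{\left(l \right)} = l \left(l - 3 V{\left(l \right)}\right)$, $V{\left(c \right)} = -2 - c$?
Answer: $246$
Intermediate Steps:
$b{\left(l \right)} = l \left(6 + 4 l\right)$ ($b{\left(l \right)} = l \left(l - 3 \left(-2 - l\right)\right) = l \left(l + \left(6 + 3 l\right)\right) = l \left(6 + 4 l\right)$)
$t = - \frac{3}{14}$ ($t = \left(-3\right) \frac{1}{14} = - \frac{3}{14} \approx -0.21429$)
$\left(t - 3 \left(2 - 5\right)\right) b{\left(S \right)} = \left(- \frac{3}{14} - 3 \left(2 - 5\right)\right) 2 \cdot 2 \left(3 + 2 \cdot 2\right) = \left(- \frac{3}{14} - -9\right) 2 \cdot 2 \left(3 + 4\right) = \left(- \frac{3}{14} + 9\right) 2 \cdot 2 \cdot 7 = \frac{123}{14} \cdot 28 = 246$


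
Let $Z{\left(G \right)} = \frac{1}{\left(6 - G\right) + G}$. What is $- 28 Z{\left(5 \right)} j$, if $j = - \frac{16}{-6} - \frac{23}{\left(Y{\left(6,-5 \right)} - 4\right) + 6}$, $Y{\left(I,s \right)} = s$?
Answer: $- \frac{434}{9} \approx -48.222$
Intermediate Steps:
$Z{\left(G \right)} = \frac{1}{6}$
$j = \frac{31}{3}$ ($j = - \frac{16}{-6} - \frac{23}{\left(-5 - 4\right) + 6} = \left(-16\right) \left(- \frac{1}{6}\right) - \frac{23}{-9 + 6} = \frac{8}{3} - \frac{23}{-3} = \frac{8}{3} - - \frac{23}{3} = \frac{8}{3} + \frac{23}{3} = \frac{31}{3} \approx 10.333$)
$- 28 Z{\left(5 \right)} j = \left(-28\right) \frac{1}{6} \cdot \frac{31}{3} = \left(- \frac{14}{3}\right) \frac{31}{3} = - \frac{434}{9}$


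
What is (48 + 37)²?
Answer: 7225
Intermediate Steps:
(48 + 37)² = 85² = 7225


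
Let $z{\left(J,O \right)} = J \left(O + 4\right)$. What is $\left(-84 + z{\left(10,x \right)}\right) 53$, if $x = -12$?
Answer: $-8692$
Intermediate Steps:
$z{\left(J,O \right)} = J \left(4 + O\right)$
$\left(-84 + z{\left(10,x \right)}\right) 53 = \left(-84 + 10 \left(4 - 12\right)\right) 53 = \left(-84 + 10 \left(-8\right)\right) 53 = \left(-84 - 80\right) 53 = \left(-164\right) 53 = -8692$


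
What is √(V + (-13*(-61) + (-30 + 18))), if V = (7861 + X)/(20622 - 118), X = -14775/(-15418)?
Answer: √4880647998855964335/79032668 ≈ 27.953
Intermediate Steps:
X = 14775/15418 (X = -14775*(-1/15418) = 14775/15418 ≈ 0.95830)
V = 121215673/316130672 (V = (7861 + 14775/15418)/(20622 - 118) = (121215673/15418)/20504 = (121215673/15418)*(1/20504) = 121215673/316130672 ≈ 0.38344)
√(V + (-13*(-61) + (-30 + 18))) = √(121215673/316130672 + (-13*(-61) + (-30 + 18))) = √(121215673/316130672 + (793 - 12)) = √(121215673/316130672 + 781) = √(247019270505/316130672) = √4880647998855964335/79032668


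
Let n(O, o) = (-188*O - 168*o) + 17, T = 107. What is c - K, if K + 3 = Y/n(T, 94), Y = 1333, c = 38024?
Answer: 1364828390/35891 ≈ 38027.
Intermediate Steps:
n(O, o) = 17 - 188*O - 168*o
K = -109006/35891 (K = -3 + 1333/(17 - 188*107 - 168*94) = -3 + 1333/(17 - 20116 - 15792) = -3 + 1333/(-35891) = -3 + 1333*(-1/35891) = -3 - 1333/35891 = -109006/35891 ≈ -3.0371)
c - K = 38024 - 1*(-109006/35891) = 38024 + 109006/35891 = 1364828390/35891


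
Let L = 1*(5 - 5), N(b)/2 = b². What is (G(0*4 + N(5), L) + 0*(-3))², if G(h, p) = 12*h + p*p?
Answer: 360000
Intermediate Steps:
N(b) = 2*b²
L = 0 (L = 1*0 = 0)
G(h, p) = p² + 12*h (G(h, p) = 12*h + p² = p² + 12*h)
(G(0*4 + N(5), L) + 0*(-3))² = ((0² + 12*(0*4 + 2*5²)) + 0*(-3))² = ((0 + 12*(0 + 2*25)) + 0)² = ((0 + 12*(0 + 50)) + 0)² = ((0 + 12*50) + 0)² = ((0 + 600) + 0)² = (600 + 0)² = 600² = 360000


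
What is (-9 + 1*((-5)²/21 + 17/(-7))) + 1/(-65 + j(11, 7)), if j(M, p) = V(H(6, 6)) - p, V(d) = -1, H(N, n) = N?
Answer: -15716/1533 ≈ -10.252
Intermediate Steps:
j(M, p) = -1 - p
(-9 + 1*((-5)²/21 + 17/(-7))) + 1/(-65 + j(11, 7)) = (-9 + 1*((-5)²/21 + 17/(-7))) + 1/(-65 + (-1 - 1*7)) = (-9 + 1*(25*(1/21) + 17*(-⅐))) + 1/(-65 + (-1 - 7)) = (-9 + 1*(25/21 - 17/7)) + 1/(-65 - 8) = (-9 + 1*(-26/21)) + 1/(-73) = (-9 - 26/21) - 1/73 = -215/21 - 1/73 = -15716/1533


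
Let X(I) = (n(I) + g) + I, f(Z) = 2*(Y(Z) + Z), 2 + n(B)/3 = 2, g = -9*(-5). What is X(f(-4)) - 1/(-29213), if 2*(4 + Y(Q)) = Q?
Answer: 730326/29213 ≈ 25.000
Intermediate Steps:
g = 45
Y(Q) = -4 + Q/2
n(B) = 0 (n(B) = -6 + 3*2 = -6 + 6 = 0)
f(Z) = -8 + 3*Z (f(Z) = 2*((-4 + Z/2) + Z) = 2*(-4 + 3*Z/2) = -8 + 3*Z)
X(I) = 45 + I (X(I) = (0 + 45) + I = 45 + I)
X(f(-4)) - 1/(-29213) = (45 + (-8 + 3*(-4))) - 1/(-29213) = (45 + (-8 - 12)) - 1*(-1/29213) = (45 - 20) + 1/29213 = 25 + 1/29213 = 730326/29213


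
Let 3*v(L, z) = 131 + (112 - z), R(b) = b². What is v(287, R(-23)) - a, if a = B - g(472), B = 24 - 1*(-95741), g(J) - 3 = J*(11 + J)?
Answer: 396356/3 ≈ 1.3212e+5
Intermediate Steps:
g(J) = 3 + J*(11 + J)
B = 95765 (B = 24 + 95741 = 95765)
a = -132214 (a = 95765 - (3 + 472² + 11*472) = 95765 - (3 + 222784 + 5192) = 95765 - 1*227979 = 95765 - 227979 = -132214)
v(L, z) = 81 - z/3 (v(L, z) = (131 + (112 - z))/3 = (243 - z)/3 = 81 - z/3)
v(287, R(-23)) - a = (81 - ⅓*(-23)²) - 1*(-132214) = (81 - ⅓*529) + 132214 = (81 - 529/3) + 132214 = -286/3 + 132214 = 396356/3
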